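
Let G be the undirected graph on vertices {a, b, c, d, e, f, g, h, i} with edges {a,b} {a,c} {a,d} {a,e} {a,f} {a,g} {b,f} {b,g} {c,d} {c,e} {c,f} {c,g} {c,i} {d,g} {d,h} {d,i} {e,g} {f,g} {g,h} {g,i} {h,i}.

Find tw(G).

A width-3 tree decomposition is:
Bags: B1 = {a, c, f, g}  B2 = {a, c, e, g}  B3 = {a, c, d, g}  B4 = {a, b, f, g}  B5 = {c, d, g, i}  B6 = {d, g, h, i}
Tree: B1–B2, B1–B3, B1–B4, B3–B5, B5–B6
Every bag has size at most 4, so the width is 4 − 1 = 3 and tw(G) ≤ 3. For the lower bound, the 4 vertices {d, g, h, i} are pairwise adjacent, and any tree decomposition puts a clique entirely inside one bag — forcing width ≥ 3. The upper and lower bounds meet at 3, so that is the treewidth.

3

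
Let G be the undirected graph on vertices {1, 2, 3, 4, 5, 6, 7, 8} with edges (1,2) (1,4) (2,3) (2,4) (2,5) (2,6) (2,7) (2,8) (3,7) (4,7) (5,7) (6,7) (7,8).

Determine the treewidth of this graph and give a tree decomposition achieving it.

The largest bag has 3 vertices, giving width 2; this decomposition certifies tw(G) ≤ 2. On the other hand G contains the 3-clique {1, 2, 4}. A clique must lie in a single bag of any decomposition, so no decomposition can have width below 2. Combining the bounds, tw(G) = 2.

Treewidth 2.
One optimal decomposition is:
Bags: B1 = {2, 4, 7}  B2 = {2, 3, 7}  B3 = {2, 7, 8}  B4 = {2, 6, 7}  B5 = {2, 5, 7}  B6 = {1, 2, 4}
Tree: B1–B2, B2–B3, B1–B4, B4–B5, B1–B6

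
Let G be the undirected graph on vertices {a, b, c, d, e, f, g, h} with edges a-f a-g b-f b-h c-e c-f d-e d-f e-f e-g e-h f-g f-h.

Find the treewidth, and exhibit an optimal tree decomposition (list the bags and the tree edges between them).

Treewidth 2.
One optimal decomposition is:
Bags: B1 = {a, f, g}  B2 = {e, f, g}  B3 = {d, e, f}  B4 = {e, f, h}  B5 = {b, f, h}  B6 = {c, e, f}
Tree: B1–B2, B2–B3, B2–B4, B4–B5, B4–B6

Each bag holds 3 vertices, so the decomposition has width 2, which upper-bounds the treewidth. Conversely, {d, e, f} is a clique of size 3, and the vertices of any clique must share a bag in every tree decomposition; so some bag has ≥ 3 vertices and tw(G) ≥ 2. The upper and lower bounds meet at 2, so that is the treewidth.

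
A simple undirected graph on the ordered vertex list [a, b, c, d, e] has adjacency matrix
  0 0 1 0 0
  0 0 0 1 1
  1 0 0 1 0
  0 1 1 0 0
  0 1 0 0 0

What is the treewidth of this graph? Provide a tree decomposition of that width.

Treewidth 1.
One optimal decomposition is:
Bags: B1 = {b, d}  B2 = {b, e}  B3 = {c, d}  B4 = {a, c}
Tree: B1–B2, B1–B3, B3–B4

Every bag has size at most 2, so the width is 2 − 1 = 1 and tw(G) ≤ 1. G has an edge, so its treewidth is at least 1. The upper and lower bounds meet at 1, so that is the treewidth.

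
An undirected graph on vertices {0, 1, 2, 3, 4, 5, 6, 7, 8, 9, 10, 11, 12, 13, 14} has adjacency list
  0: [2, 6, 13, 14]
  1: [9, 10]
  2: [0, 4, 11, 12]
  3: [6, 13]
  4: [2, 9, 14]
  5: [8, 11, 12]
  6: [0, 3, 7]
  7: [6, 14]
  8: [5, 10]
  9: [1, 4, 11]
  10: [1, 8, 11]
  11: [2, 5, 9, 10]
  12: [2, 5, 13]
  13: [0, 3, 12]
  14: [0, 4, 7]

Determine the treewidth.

A width-3 tree decomposition is:
Bags: B1 = {1, 5, 8, 10}  B2 = {1, 5, 10, 11}  B3 = {1, 5, 9, 11}  B4 = {5, 9, 11, 12}  B5 = {2, 9, 11, 12}  B6 = {2, 4, 9, 12}  B7 = {2, 4, 12, 13}  B8 = {0, 2, 4, 13}  B9 = {0, 4, 13, 14}  B10 = {0, 3, 13, 14}  B11 = {0, 3, 6, 14}  B12 = {3, 6, 7, 14}
Tree: B1–B2, B2–B3, B3–B4, B4–B5, B5–B6, B6–B7, B7–B8, B8–B9, B9–B10, B10–B11, B11–B12
Each bag holds 4 vertices, so the decomposition has width 3, which upper-bounds the treewidth. For the lower bound: the 4 vertex sets {1,8,10}, {5}, {11}, {2,4,9,12} are disjoint, each induces a connected subgraph, and every pair is joined by at least one edge of G. Contracting each set to a single vertex therefore yields K_{4} as a minor, and since treewidth is minor-monotone, tw(G) ≥ tw(K_{4}) = 3. Combining the bounds, tw(G) = 3.

3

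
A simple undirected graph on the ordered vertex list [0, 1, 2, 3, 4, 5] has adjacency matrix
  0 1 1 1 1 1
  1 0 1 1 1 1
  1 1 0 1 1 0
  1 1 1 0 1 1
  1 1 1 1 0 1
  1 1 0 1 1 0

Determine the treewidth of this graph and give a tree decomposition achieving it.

Every bag has size at most 5, so the width is 5 − 1 = 4 and tw(G) ≤ 4. Conversely, {0, 1, 2, 3, 4} is a clique of size 5, and the vertices of any clique must share a bag in every tree decomposition; so some bag has ≥ 5 vertices and tw(G) ≥ 4. The upper and lower bounds meet at 4, so that is the treewidth.

Treewidth 4.
One such decomposition:
Bags: B1 = {0, 1, 3, 4, 5}  B2 = {0, 1, 2, 3, 4}
Tree: B1–B2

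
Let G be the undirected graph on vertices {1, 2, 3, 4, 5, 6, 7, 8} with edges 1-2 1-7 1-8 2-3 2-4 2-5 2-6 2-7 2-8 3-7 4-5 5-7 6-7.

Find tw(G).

2

A width-2 tree decomposition is:
Bags: B1 = {2, 5, 7}  B2 = {1, 2, 7}  B3 = {2, 4, 5}  B4 = {1, 2, 8}  B5 = {2, 3, 7}  B6 = {2, 6, 7}
Tree: B1–B2, B1–B3, B2–B4, B1–B5, B1–B6
Each bag holds 3 vertices, so the decomposition has width 2, which upper-bounds the treewidth. For the lower bound, the 3 vertices {1, 2, 8} are pairwise adjacent, and any tree decomposition puts a clique entirely inside one bag — forcing width ≥ 2. The upper and lower bounds meet at 2, so that is the treewidth.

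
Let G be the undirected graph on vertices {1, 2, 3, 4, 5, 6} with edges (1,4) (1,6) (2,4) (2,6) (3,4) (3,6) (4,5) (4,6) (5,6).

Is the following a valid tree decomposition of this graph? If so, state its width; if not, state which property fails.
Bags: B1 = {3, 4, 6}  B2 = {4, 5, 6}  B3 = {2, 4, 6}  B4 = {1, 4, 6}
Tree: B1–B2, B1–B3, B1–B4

Yes; width 2.

Checking the three conditions: (i) the bags cover all of {1, 2, 3, 4, 5, 6}; (ii) for each edge, some bag contains both endpoints; (iii) the bags containing any fixed vertex form a subtree. All hold, so the decomposition is valid with width 3 − 1 = 2.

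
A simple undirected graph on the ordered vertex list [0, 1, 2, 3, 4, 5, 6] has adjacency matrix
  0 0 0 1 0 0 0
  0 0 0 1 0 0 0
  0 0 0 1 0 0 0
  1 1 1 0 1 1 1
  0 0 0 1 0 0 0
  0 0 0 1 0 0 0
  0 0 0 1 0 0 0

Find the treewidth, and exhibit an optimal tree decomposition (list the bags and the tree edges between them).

Every bag has size at most 2, so the width is 2 − 1 = 1 and tw(G) ≤ 1. Since G has at least one edge (e.g. 3–4), it is not an edgeless graph, so tw(G) ≥ 1. The upper and lower bounds meet at 1, so that is the treewidth.

Treewidth 1.
One optimal decomposition is:
Bags: B1 = {3, 4}  B2 = {3, 5}  B3 = {2, 3}  B4 = {1, 3}  B5 = {3, 6}  B6 = {0, 3}
Tree: B1–B2, B2–B3, B1–B4, B1–B5, B1–B6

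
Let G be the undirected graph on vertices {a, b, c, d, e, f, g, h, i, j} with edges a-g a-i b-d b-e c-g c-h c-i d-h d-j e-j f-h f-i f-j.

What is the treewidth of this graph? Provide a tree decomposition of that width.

Treewidth 2.
One such decomposition:
Bags: B1 = {b, e, j}  B2 = {b, d, j}  B3 = {d, f, j}  B4 = {d, f, h}  B5 = {f, h, i}  B6 = {c, h, i}  B7 = {a, c, i}  B8 = {a, c, g}
Tree: B1–B2, B2–B3, B3–B4, B4–B5, B5–B6, B6–B7, B7–B8

Each bag holds 3 vertices, so the decomposition has width 2, which upper-bounds the treewidth. For the lower bound, G contains the cycle e–b–d–j–e, so G is not a forest; only forests have treewidth ≤ 1, hence tw(G) ≥ 2. Combining the bounds, tw(G) = 2.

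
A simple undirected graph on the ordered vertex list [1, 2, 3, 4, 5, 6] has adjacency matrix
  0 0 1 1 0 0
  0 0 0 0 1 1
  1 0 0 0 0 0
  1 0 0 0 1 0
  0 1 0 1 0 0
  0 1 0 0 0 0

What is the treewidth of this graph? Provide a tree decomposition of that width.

Treewidth 1.
One optimal decomposition is:
Bags: B1 = {2, 5}  B2 = {4, 5}  B3 = {1, 4}  B4 = {1, 3}  B5 = {2, 6}
Tree: B1–B2, B2–B3, B3–B4, B1–B5

Every bag has size at most 2, so the width is 2 − 1 = 1 and tw(G) ≤ 1. Any graph with an edge has treewidth ≥ 1, and G has the edge 5–2. Combining the bounds, tw(G) = 1.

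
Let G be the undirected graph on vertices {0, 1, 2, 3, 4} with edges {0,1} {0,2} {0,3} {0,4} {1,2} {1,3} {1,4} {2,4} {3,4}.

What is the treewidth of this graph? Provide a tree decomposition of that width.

Every bag has size at most 4, so the width is 4 − 1 = 3 and tw(G) ≤ 3. On the other hand G contains the 4-clique {0, 1, 2, 4}. A clique must lie in a single bag of any decomposition, so no decomposition can have width below 3. Hence tw(G) = 3 exactly.

Treewidth 3.
Bags: B1 = {0, 1, 2, 4}  B2 = {0, 1, 3, 4}
Tree: B1–B2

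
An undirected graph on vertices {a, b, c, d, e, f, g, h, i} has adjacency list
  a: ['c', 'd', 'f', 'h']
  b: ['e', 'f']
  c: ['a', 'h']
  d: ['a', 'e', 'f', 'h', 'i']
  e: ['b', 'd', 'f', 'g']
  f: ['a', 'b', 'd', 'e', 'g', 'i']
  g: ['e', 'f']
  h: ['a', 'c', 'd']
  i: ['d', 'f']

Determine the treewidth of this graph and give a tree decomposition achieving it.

Each bag holds 3 vertices, so the decomposition has width 2, which upper-bounds the treewidth. For the lower bound, the 3 vertices {a, d, h} are pairwise adjacent, and any tree decomposition puts a clique entirely inside one bag — forcing width ≥ 2. Hence tw(G) = 2 exactly.

Treewidth 2.
One such decomposition:
Bags: B1 = {d, e, f}  B2 = {a, d, f}  B3 = {b, e, f}  B4 = {a, d, h}  B5 = {d, f, i}  B6 = {e, f, g}  B7 = {a, c, h}
Tree: B1–B2, B1–B3, B2–B4, B1–B5, B3–B6, B4–B7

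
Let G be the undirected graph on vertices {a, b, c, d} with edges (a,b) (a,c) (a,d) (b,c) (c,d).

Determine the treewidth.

A width-2 tree decomposition is:
Bags: B1 = {a, b, c}  B2 = {a, c, d}
Tree: B1–B2
The largest bag has 3 vertices, giving width 2; this decomposition certifies tw(G) ≤ 2. For the lower bound, the 3 vertices {a, c, d} are pairwise adjacent, and any tree decomposition puts a clique entirely inside one bag — forcing width ≥ 2. Therefore the treewidth is 2.

2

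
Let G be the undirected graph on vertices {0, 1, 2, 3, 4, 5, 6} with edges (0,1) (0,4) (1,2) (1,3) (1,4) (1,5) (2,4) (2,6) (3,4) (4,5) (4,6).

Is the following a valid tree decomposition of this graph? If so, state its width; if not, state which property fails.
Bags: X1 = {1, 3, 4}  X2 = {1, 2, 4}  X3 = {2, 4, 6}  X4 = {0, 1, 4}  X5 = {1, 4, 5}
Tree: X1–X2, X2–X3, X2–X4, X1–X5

Yes; width 2.

Every vertex of G appears in some bag (union = {0, 1, 2, 3, 4, 5, 6}); every edge is covered by a bag; and for each vertex v the set of bags containing v is connected in the bag tree. The decomposition is therefore valid. The largest bag has 3 vertices, so the width is 2.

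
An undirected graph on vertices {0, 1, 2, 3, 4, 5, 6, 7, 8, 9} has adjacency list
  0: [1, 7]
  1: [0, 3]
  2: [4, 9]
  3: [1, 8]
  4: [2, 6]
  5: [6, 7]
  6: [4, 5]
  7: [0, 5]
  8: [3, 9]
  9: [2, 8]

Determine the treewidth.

2

A width-2 tree decomposition is:
Bags: B1 = {1, 3, 8}  B2 = {0, 1, 8}  B3 = {0, 7, 8}  B4 = {5, 7, 8}  B5 = {5, 6, 8}  B6 = {4, 6, 8}  B7 = {2, 4, 8}  B8 = {2, 8, 9}
Tree: B1–B2, B2–B3, B3–B4, B4–B5, B5–B6, B6–B7, B7–B8
Each bag holds 3 vertices, so the decomposition has width 2, which upper-bounds the treewidth. The edges 8–3–1–0–7–5–6–4–2–9–8 form a cycle, so G is not a tree and its treewidth is at least 2. Hence tw(G) = 2 exactly.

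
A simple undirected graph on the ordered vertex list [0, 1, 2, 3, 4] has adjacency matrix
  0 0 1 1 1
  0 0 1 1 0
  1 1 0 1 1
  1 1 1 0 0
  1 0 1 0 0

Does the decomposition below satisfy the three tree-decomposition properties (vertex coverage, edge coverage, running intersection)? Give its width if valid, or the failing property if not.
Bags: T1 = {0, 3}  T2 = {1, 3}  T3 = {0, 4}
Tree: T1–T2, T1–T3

No — vertex 2 appears in no bag.

A tree decomposition must satisfy three properties: every vertex lies in some bag; for every edge, both endpoints lie together in some bag; and for every vertex, the bags containing it form a connected subtree. Here vertex 2 appears in no bag, so the decomposition is invalid.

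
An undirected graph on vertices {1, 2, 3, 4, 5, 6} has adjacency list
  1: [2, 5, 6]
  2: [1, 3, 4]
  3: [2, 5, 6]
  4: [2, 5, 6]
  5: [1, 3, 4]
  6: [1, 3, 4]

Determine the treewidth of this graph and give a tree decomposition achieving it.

Treewidth 3.
Bags: B1 = {2, 3, 5, 6}  B2 = {1, 2, 5, 6}  B3 = {2, 4, 5, 6}
Tree: B1–B2, B2–B3

Each bag holds 4 vertices, so the decomposition has width 3, which upper-bounds the treewidth. For the lower bound: the 4 vertex sets {2,3}, {1,6}, {5}, {4} are disjoint, each induces a connected subgraph, and every pair is joined by at least one edge of G. Contracting each set to a single vertex therefore yields K_{4} as a minor, and since treewidth is minor-monotone, tw(G) ≥ tw(K_{4}) = 3. Combining the bounds, tw(G) = 3.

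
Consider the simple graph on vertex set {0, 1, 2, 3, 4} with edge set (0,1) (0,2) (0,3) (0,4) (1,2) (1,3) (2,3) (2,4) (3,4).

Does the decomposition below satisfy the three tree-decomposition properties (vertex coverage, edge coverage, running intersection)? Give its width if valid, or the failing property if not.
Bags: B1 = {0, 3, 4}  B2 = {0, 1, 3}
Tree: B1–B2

No — vertex 2 appears in no bag.

A tree decomposition must satisfy three properties: every vertex lies in some bag; for every edge, both endpoints lie together in some bag; and for every vertex, the bags containing it form a connected subtree. Here vertex 2 appears in no bag, so the decomposition is invalid.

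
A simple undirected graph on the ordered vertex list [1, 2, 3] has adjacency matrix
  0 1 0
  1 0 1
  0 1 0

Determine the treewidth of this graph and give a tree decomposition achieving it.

Each bag holds 2 vertices, so the decomposition has width 1, which upper-bounds the treewidth. G has an edge, so its treewidth is at least 1. Hence tw(G) = 1 exactly.

Treewidth 1.
One such decomposition:
Bags: B1 = {1, 2}  B2 = {2, 3}
Tree: B1–B2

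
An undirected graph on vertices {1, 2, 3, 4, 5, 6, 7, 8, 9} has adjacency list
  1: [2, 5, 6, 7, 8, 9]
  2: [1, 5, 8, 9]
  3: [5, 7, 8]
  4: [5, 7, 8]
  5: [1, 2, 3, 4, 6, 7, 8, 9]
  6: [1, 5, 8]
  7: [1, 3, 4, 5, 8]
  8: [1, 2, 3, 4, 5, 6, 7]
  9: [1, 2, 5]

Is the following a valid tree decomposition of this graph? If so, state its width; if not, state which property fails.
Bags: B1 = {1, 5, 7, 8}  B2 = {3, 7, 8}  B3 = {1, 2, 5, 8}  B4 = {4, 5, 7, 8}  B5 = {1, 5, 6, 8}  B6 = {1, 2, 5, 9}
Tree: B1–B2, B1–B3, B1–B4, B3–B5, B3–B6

A tree decomposition must satisfy three properties: every vertex lies in some bag; for every edge, both endpoints lie together in some bag; and for every vertex, the bags containing it form a connected subtree. Here edge (5,3) lies in no bag, so the decomposition is invalid.

No — edge (5,3) lies in no bag.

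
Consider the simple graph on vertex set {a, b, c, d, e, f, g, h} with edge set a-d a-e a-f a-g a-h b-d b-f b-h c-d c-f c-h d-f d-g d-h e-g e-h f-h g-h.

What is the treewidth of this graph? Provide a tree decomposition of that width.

Each bag holds 4 vertices, so the decomposition has width 3, which upper-bounds the treewidth. Conversely, {a, d, g, h} is a clique of size 4, and the vertices of any clique must share a bag in every tree decomposition; so some bag has ≥ 4 vertices and tw(G) ≥ 3. Combining the bounds, tw(G) = 3.

Treewidth 3.
One such decomposition:
Bags: B1 = {a, d, f, h}  B2 = {b, d, f, h}  B3 = {a, d, g, h}  B4 = {a, e, g, h}  B5 = {c, d, f, h}
Tree: B1–B2, B1–B3, B3–B4, B1–B5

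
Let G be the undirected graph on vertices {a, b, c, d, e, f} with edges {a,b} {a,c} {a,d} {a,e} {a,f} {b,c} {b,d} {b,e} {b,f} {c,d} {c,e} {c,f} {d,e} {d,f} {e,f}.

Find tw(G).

5

A width-5 tree decomposition is:
Bags: B1 = {a, b, c, d, e, f}
Tree: (single bag)
A single bag containing all 6 vertices is trivially a valid decomposition of width 5. Conversely, {a, b, c, d, e, f} is a clique of size 6, and the vertices of any clique must share a bag in every tree decomposition; so some bag has ≥ 6 vertices and tw(G) ≥ 5. Hence tw(G) = 5 exactly.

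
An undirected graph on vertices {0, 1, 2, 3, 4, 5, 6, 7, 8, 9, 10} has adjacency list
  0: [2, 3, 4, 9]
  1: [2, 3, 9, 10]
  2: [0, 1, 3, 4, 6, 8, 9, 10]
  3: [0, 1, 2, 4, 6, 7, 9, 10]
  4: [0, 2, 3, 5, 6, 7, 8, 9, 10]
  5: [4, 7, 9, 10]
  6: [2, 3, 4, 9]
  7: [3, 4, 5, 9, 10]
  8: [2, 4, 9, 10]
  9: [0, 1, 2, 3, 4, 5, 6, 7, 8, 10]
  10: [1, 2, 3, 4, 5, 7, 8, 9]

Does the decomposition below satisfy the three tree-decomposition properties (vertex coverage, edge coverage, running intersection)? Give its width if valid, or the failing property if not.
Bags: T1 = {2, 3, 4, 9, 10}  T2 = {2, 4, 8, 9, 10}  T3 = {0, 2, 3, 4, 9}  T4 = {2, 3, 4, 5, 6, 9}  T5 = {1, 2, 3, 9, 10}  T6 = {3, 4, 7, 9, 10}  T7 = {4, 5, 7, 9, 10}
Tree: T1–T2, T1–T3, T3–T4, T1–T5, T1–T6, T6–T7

A tree decomposition must satisfy three properties: every vertex lies in some bag; for every edge, both endpoints lie together in some bag; and for every vertex, the bags containing it form a connected subtree. Here bags containing vertex 5 are not connected in the tree, so the decomposition is invalid.

No — bags containing vertex 5 are not connected in the tree.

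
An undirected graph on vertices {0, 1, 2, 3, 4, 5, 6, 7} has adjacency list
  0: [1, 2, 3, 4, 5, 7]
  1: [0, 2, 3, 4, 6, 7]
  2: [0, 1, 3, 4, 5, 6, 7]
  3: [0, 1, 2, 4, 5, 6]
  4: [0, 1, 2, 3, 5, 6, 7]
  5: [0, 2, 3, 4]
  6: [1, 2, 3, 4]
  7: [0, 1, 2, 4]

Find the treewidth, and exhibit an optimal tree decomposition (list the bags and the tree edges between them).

Each bag holds 5 vertices, so the decomposition has width 4, which upper-bounds the treewidth. On the other hand G contains the 5-clique {0, 1, 2, 3, 4}. A clique must lie in a single bag of any decomposition, so no decomposition can have width below 4. Therefore the treewidth is 4.

Treewidth 4.
One optimal decomposition is:
Bags: B1 = {0, 1, 2, 3, 4}  B2 = {0, 2, 3, 4, 5}  B3 = {1, 2, 3, 4, 6}  B4 = {0, 1, 2, 4, 7}
Tree: B1–B2, B1–B3, B1–B4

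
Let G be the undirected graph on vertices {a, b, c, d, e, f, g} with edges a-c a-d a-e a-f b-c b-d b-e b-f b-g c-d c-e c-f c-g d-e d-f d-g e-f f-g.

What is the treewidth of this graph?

4

A width-4 tree decomposition is:
Bags: B1 = {b, c, d, e, f}  B2 = {b, c, d, f, g}  B3 = {a, c, d, e, f}
Tree: B1–B2, B1–B3
Every bag has size at most 5, so the width is 5 − 1 = 4 and tw(G) ≤ 4. For the lower bound, the 5 vertices {b, c, d, f, g} are pairwise adjacent, and any tree decomposition puts a clique entirely inside one bag — forcing width ≥ 4. Therefore the treewidth is 4.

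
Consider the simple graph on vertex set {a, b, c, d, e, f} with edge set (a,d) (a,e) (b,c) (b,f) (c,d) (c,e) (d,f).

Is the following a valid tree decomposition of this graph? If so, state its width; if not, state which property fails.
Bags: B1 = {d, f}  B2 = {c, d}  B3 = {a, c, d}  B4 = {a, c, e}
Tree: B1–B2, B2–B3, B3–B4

A tree decomposition must satisfy three properties: every vertex lies in some bag; for every edge, both endpoints lie together in some bag; and for every vertex, the bags containing it form a connected subtree. Here vertex b appears in no bag, so the decomposition is invalid.

No — vertex b appears in no bag.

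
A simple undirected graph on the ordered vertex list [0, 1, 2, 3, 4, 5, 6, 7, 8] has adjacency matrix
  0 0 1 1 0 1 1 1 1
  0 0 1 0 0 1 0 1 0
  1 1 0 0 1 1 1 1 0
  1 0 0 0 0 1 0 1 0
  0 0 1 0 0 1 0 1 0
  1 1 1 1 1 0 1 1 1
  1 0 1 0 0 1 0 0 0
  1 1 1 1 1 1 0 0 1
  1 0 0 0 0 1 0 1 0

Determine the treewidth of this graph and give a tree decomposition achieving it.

The largest bag has 4 vertices, giving width 3; this decomposition certifies tw(G) ≤ 3. On the other hand G contains the 4-clique {0, 2, 5, 6}. A clique must lie in a single bag of any decomposition, so no decomposition can have width below 3. Hence tw(G) = 3 exactly.

Treewidth 3.
Bags: B1 = {0, 2, 5, 7}  B2 = {0, 2, 5, 6}  B3 = {0, 3, 5, 7}  B4 = {2, 4, 5, 7}  B5 = {1, 2, 5, 7}  B6 = {0, 5, 7, 8}
Tree: B1–B2, B1–B3, B1–B4, B4–B5, B3–B6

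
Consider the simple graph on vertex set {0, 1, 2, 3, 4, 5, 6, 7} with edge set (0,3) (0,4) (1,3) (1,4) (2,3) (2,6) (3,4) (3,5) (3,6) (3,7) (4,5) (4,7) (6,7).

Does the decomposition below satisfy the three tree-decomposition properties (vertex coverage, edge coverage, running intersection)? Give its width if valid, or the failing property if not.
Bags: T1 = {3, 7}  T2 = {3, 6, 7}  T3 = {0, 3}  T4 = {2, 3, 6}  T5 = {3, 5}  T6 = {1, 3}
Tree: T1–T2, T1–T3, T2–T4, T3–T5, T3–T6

A tree decomposition must satisfy three properties: every vertex lies in some bag; for every edge, both endpoints lie together in some bag; and for every vertex, the bags containing it form a connected subtree. Here vertex 4 appears in no bag, so the decomposition is invalid.

No — vertex 4 appears in no bag.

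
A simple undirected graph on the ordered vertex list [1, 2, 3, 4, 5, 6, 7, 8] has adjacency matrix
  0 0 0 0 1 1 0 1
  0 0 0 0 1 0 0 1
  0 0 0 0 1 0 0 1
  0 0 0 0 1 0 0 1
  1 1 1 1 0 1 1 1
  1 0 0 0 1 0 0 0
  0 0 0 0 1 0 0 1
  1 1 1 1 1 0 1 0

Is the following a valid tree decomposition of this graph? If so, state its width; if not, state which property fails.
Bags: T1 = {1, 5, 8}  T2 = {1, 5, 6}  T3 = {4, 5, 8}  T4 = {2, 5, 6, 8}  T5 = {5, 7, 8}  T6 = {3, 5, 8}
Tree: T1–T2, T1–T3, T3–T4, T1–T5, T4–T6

No — bags containing vertex 6 are not connected in the tree.

A tree decomposition must satisfy three properties: every vertex lies in some bag; for every edge, both endpoints lie together in some bag; and for every vertex, the bags containing it form a connected subtree. Here bags containing vertex 6 are not connected in the tree, so the decomposition is invalid.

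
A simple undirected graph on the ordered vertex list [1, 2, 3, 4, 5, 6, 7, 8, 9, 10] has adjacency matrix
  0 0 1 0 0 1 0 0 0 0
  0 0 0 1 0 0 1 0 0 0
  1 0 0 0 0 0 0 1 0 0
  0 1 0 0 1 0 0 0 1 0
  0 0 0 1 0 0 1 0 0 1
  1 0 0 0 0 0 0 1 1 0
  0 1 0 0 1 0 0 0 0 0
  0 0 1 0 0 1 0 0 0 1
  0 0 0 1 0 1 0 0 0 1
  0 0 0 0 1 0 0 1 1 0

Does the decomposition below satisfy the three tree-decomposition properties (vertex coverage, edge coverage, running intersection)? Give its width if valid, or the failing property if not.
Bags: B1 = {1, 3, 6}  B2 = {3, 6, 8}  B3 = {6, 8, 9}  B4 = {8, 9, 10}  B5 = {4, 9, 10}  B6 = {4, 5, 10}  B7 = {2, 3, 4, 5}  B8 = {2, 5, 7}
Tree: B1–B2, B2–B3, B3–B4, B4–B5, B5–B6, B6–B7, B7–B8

No — bags containing vertex 3 are not connected in the tree.

A tree decomposition must satisfy three properties: every vertex lies in some bag; for every edge, both endpoints lie together in some bag; and for every vertex, the bags containing it form a connected subtree. Here bags containing vertex 3 are not connected in the tree, so the decomposition is invalid.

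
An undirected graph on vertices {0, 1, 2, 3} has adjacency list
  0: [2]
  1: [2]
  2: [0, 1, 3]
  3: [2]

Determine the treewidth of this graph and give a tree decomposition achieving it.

Treewidth 1.
One such decomposition:
Bags: B1 = {2, 3}  B2 = {1, 2}  B3 = {0, 2}
Tree: B1–B2, B2–B3

Every bag has size at most 2, so the width is 2 − 1 = 1 and tw(G) ≤ 1. G has an edge, so its treewidth is at least 1. Hence tw(G) = 1 exactly.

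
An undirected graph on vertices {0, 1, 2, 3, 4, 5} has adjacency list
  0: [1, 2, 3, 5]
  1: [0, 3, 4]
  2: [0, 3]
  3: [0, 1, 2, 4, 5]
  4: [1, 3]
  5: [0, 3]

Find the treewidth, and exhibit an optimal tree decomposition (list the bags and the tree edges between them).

The largest bag has 3 vertices, giving width 2; this decomposition certifies tw(G) ≤ 2. On the other hand G contains the 3-clique {0, 1, 3}. A clique must lie in a single bag of any decomposition, so no decomposition can have width below 2. Therefore the treewidth is 2.

Treewidth 2.
One optimal decomposition is:
Bags: B1 = {0, 1, 3}  B2 = {1, 3, 4}  B3 = {0, 2, 3}  B4 = {0, 3, 5}
Tree: B1–B2, B1–B3, B1–B4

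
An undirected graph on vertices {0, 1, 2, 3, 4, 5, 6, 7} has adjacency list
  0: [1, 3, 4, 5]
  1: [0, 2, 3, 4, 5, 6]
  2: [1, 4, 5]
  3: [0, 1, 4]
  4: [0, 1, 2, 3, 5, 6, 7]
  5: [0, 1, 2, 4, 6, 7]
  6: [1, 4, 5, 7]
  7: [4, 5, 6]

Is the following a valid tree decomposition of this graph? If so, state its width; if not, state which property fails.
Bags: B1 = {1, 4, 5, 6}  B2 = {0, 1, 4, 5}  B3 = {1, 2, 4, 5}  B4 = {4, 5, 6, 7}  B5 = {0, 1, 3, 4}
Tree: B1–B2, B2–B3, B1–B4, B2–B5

Checking the three conditions: (i) the bags cover all of {0, 1, 2, 3, 4, 5, 6, 7}; (ii) for each edge, some bag contains both endpoints; (iii) the bags containing any fixed vertex form a subtree. All hold, so the decomposition is valid with width 4 − 1 = 3.

Yes; width 3.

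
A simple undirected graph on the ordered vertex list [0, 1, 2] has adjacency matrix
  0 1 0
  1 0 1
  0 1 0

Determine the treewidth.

A width-1 tree decomposition is:
Bags: B1 = {0, 1}  B2 = {1, 2}
Tree: B1–B2
Each bag holds 2 vertices, so the decomposition has width 1, which upper-bounds the treewidth. G has an edge, so its treewidth is at least 1. The upper and lower bounds meet at 1, so that is the treewidth.

1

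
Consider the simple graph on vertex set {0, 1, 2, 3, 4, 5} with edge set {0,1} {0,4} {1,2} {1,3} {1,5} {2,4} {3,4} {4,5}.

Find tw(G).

A width-2 tree decomposition is:
Bags: B1 = {0, 1, 4}  B2 = {1, 2, 4}  B3 = {1, 3, 4}  B4 = {1, 4, 5}
Tree: B1–B2, B2–B3, B3–B4
Every bag has size at most 3, so the width is 3 − 1 = 2 and tw(G) ≤ 2. Since 4–0–1–2–4 is a cycle in G, G is not acyclic. Forests are exactly the graphs of treewidth ≤ 1, so tw(G) ≥ 2. Therefore the treewidth is 2.

2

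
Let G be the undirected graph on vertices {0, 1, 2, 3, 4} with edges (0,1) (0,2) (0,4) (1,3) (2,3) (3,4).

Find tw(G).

A width-2 tree decomposition is:
Bags: B1 = {0, 1, 3}  B2 = {0, 3, 4}  B3 = {0, 2, 3}
Tree: B1–B2, B2–B3
Each bag holds 3 vertices, so the decomposition has width 2, which upper-bounds the treewidth. The edges 1–3–4–0–1 form a cycle, so G is not a tree and its treewidth is at least 2. Hence tw(G) = 2 exactly.

2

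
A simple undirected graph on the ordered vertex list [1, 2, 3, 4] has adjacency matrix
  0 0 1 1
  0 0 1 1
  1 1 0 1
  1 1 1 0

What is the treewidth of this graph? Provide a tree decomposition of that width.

The largest bag has 3 vertices, giving width 2; this decomposition certifies tw(G) ≤ 2. For the lower bound, the 3 vertices {1, 3, 4} are pairwise adjacent, and any tree decomposition puts a clique entirely inside one bag — forcing width ≥ 2. Therefore the treewidth is 2.

Treewidth 2.
One such decomposition:
Bags: B1 = {2, 3, 4}  B2 = {1, 3, 4}
Tree: B1–B2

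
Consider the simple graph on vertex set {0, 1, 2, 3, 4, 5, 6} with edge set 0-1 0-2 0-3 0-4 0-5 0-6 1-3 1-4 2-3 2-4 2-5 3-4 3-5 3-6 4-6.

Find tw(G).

A width-3 tree decomposition is:
Bags: B1 = {0, 2, 3, 4}  B2 = {0, 3, 4, 6}  B3 = {0, 2, 3, 5}  B4 = {0, 1, 3, 4}
Tree: B1–B2, B1–B3, B1–B4
The largest bag has 4 vertices, giving width 3; this decomposition certifies tw(G) ≤ 3. Conversely, {0, 1, 3, 4} is a clique of size 4, and the vertices of any clique must share a bag in every tree decomposition; so some bag has ≥ 4 vertices and tw(G) ≥ 3. The upper and lower bounds meet at 3, so that is the treewidth.

3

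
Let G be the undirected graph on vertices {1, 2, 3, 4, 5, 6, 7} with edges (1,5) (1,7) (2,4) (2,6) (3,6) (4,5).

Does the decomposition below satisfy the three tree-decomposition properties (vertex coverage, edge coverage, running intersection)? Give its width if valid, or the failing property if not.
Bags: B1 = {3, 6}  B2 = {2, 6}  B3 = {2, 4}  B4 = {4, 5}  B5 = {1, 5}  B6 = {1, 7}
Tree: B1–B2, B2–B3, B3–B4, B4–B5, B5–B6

Every vertex of G appears in some bag (union = {1, 2, 3, 4, 5, 6, 7}); every edge is covered by a bag; and for each vertex v the set of bags containing v is connected in the bag tree. The decomposition is therefore valid. The largest bag has 2 vertices, so the width is 1.

Yes; width 1.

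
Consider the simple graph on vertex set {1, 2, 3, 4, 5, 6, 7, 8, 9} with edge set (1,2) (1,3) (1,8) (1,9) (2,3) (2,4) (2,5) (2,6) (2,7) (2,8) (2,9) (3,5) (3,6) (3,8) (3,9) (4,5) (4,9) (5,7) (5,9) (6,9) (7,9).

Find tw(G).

A width-3 tree decomposition is:
Bags: B1 = {2, 4, 5, 9}  B2 = {2, 3, 5, 9}  B3 = {2, 5, 7, 9}  B4 = {1, 2, 3, 9}  B5 = {1, 2, 3, 8}  B6 = {2, 3, 6, 9}
Tree: B1–B2, B1–B3, B2–B4, B4–B5, B4–B6
Every bag has size at most 4, so the width is 4 − 1 = 3 and tw(G) ≤ 3. Conversely, {1, 2, 3, 8} is a clique of size 4, and the vertices of any clique must share a bag in every tree decomposition; so some bag has ≥ 4 vertices and tw(G) ≥ 3. The upper and lower bounds meet at 3, so that is the treewidth.

3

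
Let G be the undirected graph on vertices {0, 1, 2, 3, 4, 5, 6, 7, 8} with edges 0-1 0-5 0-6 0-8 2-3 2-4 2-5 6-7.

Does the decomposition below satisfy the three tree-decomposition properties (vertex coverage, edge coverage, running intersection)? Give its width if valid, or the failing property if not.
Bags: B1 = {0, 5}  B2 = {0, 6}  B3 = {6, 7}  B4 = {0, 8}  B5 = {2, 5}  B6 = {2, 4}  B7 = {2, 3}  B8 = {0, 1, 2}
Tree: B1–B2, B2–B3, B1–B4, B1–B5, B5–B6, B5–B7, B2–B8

A tree decomposition must satisfy three properties: every vertex lies in some bag; for every edge, both endpoints lie together in some bag; and for every vertex, the bags containing it form a connected subtree. Here bags containing vertex 2 are not connected in the tree, so the decomposition is invalid.

No — bags containing vertex 2 are not connected in the tree.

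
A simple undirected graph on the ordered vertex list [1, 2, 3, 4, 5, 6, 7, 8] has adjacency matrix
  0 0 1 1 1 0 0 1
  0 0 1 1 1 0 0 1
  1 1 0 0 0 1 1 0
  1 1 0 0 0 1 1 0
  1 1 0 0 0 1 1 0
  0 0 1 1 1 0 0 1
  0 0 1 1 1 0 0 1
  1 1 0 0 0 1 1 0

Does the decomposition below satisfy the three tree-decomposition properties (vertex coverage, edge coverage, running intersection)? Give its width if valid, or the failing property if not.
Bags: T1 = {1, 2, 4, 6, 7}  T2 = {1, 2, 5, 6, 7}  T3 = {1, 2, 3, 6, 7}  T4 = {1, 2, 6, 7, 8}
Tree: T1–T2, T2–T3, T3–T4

Yes; width 4.

Checking the three conditions: (i) the bags cover all of {1, 2, 3, 4, 5, 6, 7, 8}; (ii) for each edge, some bag contains both endpoints; (iii) the bags containing any fixed vertex form a subtree. All hold, so the decomposition is valid with width 5 − 1 = 4.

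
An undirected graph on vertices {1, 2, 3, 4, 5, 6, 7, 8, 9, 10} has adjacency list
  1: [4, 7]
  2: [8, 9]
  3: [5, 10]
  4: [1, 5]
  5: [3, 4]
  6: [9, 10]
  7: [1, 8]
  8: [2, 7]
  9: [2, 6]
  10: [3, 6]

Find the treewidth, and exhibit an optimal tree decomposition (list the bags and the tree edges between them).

Each bag holds 3 vertices, so the decomposition has width 2, which upper-bounds the treewidth. Since 8–2–9–6–10–3–5–4–1–7–8 is a cycle in G, G is not acyclic. Forests are exactly the graphs of treewidth ≤ 1, so tw(G) ≥ 2. The upper and lower bounds meet at 2, so that is the treewidth.

Treewidth 2.
One optimal decomposition is:
Bags: B1 = {2, 8, 9}  B2 = {6, 8, 9}  B3 = {6, 8, 10}  B4 = {3, 8, 10}  B5 = {3, 5, 8}  B6 = {4, 5, 8}  B7 = {1, 4, 8}  B8 = {1, 7, 8}
Tree: B1–B2, B2–B3, B3–B4, B4–B5, B5–B6, B6–B7, B7–B8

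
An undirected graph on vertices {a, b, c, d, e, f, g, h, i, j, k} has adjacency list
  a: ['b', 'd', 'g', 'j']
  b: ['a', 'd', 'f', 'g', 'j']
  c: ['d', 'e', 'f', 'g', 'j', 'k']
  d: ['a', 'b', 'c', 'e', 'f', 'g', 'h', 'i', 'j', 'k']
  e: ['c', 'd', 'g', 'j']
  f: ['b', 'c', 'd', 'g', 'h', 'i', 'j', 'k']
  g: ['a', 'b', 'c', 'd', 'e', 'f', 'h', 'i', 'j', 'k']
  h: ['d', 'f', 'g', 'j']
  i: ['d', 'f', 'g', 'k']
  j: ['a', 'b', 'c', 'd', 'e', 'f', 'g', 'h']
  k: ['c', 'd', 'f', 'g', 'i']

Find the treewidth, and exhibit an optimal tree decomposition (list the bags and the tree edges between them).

Each bag holds 5 vertices, so the decomposition has width 4, which upper-bounds the treewidth. On the other hand G contains the 5-clique {a, b, d, g, j}. A clique must lie in a single bag of any decomposition, so no decomposition can have width below 4. The upper and lower bounds meet at 4, so that is the treewidth.

Treewidth 4.
Bags: B1 = {b, d, f, g, j}  B2 = {a, b, d, g, j}  B3 = {c, d, f, g, j}  B4 = {c, d, f, g, k}  B5 = {c, d, e, g, j}  B6 = {d, f, g, h, j}  B7 = {d, f, g, i, k}
Tree: B1–B2, B1–B3, B3–B4, B3–B5, B3–B6, B4–B7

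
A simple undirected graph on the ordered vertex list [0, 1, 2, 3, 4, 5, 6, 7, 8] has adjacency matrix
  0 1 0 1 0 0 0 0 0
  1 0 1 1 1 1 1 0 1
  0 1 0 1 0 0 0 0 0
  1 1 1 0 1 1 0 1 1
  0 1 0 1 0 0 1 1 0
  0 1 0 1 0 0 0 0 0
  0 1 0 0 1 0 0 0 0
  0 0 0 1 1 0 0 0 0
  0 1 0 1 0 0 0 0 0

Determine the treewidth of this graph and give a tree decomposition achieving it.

Treewidth 2.
One optimal decomposition is:
Bags: B1 = {3, 4, 7}  B2 = {1, 3, 4}  B3 = {1, 3, 8}  B4 = {1, 3, 5}  B5 = {1, 4, 6}  B6 = {1, 2, 3}  B7 = {0, 1, 3}
Tree: B1–B2, B2–B3, B3–B4, B2–B5, B2–B6, B6–B7

Every bag has size at most 3, so the width is 3 − 1 = 2 and tw(G) ≤ 2. For the lower bound, the 3 vertices {0, 1, 3} are pairwise adjacent, and any tree decomposition puts a clique entirely inside one bag — forcing width ≥ 2. Hence tw(G) = 2 exactly.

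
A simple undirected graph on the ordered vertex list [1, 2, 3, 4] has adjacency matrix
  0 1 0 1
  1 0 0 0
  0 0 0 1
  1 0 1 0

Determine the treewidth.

1

A width-1 tree decomposition is:
Bags: B1 = {1, 2}  B2 = {1, 4}  B3 = {3, 4}
Tree: B1–B2, B2–B3
The largest bag has 2 vertices, giving width 1; this decomposition certifies tw(G) ≤ 1. Any graph with an edge has treewidth ≥ 1, and G has the edge 2–1. Combining the bounds, tw(G) = 1.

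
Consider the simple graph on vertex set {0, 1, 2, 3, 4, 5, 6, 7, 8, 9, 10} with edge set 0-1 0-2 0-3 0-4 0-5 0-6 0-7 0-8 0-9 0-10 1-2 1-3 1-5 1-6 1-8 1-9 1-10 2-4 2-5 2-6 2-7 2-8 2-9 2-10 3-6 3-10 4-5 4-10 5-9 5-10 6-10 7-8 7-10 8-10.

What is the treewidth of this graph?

A width-4 tree decomposition is:
Bags: B1 = {0, 1, 2, 6, 10}  B2 = {0, 1, 2, 5, 10}  B3 = {0, 1, 2, 8, 10}  B4 = {0, 1, 3, 6, 10}  B5 = {0, 2, 7, 8, 10}  B6 = {0, 1, 2, 5, 9}  B7 = {0, 2, 4, 5, 10}
Tree: B1–B2, B1–B3, B1–B4, B3–B5, B2–B6, B2–B7
Each bag holds 5 vertices, so the decomposition has width 4, which upper-bounds the treewidth. Conversely, {0, 1, 2, 5, 9} is a clique of size 5, and the vertices of any clique must share a bag in every tree decomposition; so some bag has ≥ 5 vertices and tw(G) ≥ 4. Hence tw(G) = 4 exactly.

4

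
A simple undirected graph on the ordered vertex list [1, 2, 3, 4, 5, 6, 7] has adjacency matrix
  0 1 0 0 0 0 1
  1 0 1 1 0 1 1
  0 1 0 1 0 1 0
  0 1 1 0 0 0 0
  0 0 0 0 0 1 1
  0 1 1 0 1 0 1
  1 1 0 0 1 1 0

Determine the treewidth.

A width-2 tree decomposition is:
Bags: B1 = {2, 3, 6}  B2 = {2, 6, 7}  B3 = {1, 2, 7}  B4 = {5, 6, 7}  B5 = {2, 3, 4}
Tree: B1–B2, B2–B3, B2–B4, B1–B5
Each bag holds 3 vertices, so the decomposition has width 2, which upper-bounds the treewidth. On the other hand G contains the 3-clique {1, 2, 7}. A clique must lie in a single bag of any decomposition, so no decomposition can have width below 2. The upper and lower bounds meet at 2, so that is the treewidth.

2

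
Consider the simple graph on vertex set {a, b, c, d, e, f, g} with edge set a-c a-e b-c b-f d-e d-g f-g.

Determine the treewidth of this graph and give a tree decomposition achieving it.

Treewidth 2.
One such decomposition:
Bags: B1 = {a, b, c}  B2 = {a, b, f}  B3 = {a, f, g}  B4 = {a, d, g}  B5 = {a, d, e}
Tree: B1–B2, B2–B3, B3–B4, B4–B5

Each bag holds 3 vertices, so the decomposition has width 2, which upper-bounds the treewidth. The edges a–c–b–f–g–d–e–a form a cycle, so G is not a tree and its treewidth is at least 2. The upper and lower bounds meet at 2, so that is the treewidth.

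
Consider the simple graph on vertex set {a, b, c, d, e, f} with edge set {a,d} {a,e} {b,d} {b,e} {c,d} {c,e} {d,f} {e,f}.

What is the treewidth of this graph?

2

A width-2 tree decomposition is:
Bags: B1 = {d, e, f}  B2 = {b, d, e}  B3 = {c, d, e}  B4 = {a, d, e}
Tree: B1–B2, B2–B3, B3–B4
Each bag holds 3 vertices, so the decomposition has width 2, which upper-bounds the treewidth. For the lower bound, G contains the cycle f–d–b–e–f, so G is not a forest; only forests have treewidth ≤ 1, hence tw(G) ≥ 2. Hence tw(G) = 2 exactly.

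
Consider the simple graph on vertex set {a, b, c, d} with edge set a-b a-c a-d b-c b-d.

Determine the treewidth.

A width-2 tree decomposition is:
Bags: B1 = {a, b, d}  B2 = {a, b, c}
Tree: B1–B2
The largest bag has 3 vertices, giving width 2; this decomposition certifies tw(G) ≤ 2. For the lower bound, the 3 vertices {a, b, d} are pairwise adjacent, and any tree decomposition puts a clique entirely inside one bag — forcing width ≥ 2. The upper and lower bounds meet at 2, so that is the treewidth.

2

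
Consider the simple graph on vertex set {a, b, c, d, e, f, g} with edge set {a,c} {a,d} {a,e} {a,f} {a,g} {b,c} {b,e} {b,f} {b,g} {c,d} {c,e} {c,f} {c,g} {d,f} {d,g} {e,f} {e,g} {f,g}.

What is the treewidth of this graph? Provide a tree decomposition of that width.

Treewidth 4.
One such decomposition:
Bags: B1 = {a, c, e, f, g}  B2 = {a, c, d, f, g}  B3 = {b, c, e, f, g}
Tree: B1–B2, B1–B3

The largest bag has 5 vertices, giving width 4; this decomposition certifies tw(G) ≤ 4. For the lower bound, the 5 vertices {a, c, d, f, g} are pairwise adjacent, and any tree decomposition puts a clique entirely inside one bag — forcing width ≥ 4. Hence tw(G) = 4 exactly.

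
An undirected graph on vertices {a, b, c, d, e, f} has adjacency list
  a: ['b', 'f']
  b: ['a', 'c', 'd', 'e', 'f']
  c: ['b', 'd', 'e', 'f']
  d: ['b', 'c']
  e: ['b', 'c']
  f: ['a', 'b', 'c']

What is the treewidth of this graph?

A width-2 tree decomposition is:
Bags: B1 = {b, c, f}  B2 = {a, b, f}  B3 = {b, c, d}  B4 = {b, c, e}
Tree: B1–B2, B1–B3, B1–B4
Every bag has size at most 3, so the width is 3 − 1 = 2 and tw(G) ≤ 2. For the lower bound, the 3 vertices {b, c, d} are pairwise adjacent, and any tree decomposition puts a clique entirely inside one bag — forcing width ≥ 2. Hence tw(G) = 2 exactly.

2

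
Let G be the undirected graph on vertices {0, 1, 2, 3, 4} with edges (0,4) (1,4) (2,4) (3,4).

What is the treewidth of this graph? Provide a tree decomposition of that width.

Every bag has size at most 2, so the width is 2 − 1 = 1 and tw(G) ≤ 1. Since G has at least one edge (e.g. 4–2), it is not an edgeless graph, so tw(G) ≥ 1. Combining the bounds, tw(G) = 1.

Treewidth 1.
Bags: B1 = {2, 4}  B2 = {1, 4}  B3 = {3, 4}  B4 = {0, 4}
Tree: B1–B2, B2–B3, B3–B4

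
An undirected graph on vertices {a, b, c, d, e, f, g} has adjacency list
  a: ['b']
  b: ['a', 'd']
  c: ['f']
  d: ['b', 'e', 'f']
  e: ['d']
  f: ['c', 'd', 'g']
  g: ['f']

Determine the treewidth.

1

A width-1 tree decomposition is:
Bags: B1 = {d, f}  B2 = {d, e}  B3 = {b, d}  B4 = {c, f}  B5 = {a, b}  B6 = {f, g}
Tree: B1–B2, B1–B3, B1–B4, B3–B5, B1–B6
Each bag holds 2 vertices, so the decomposition has width 1, which upper-bounds the treewidth. G has an edge, so its treewidth is at least 1. Hence tw(G) = 1 exactly.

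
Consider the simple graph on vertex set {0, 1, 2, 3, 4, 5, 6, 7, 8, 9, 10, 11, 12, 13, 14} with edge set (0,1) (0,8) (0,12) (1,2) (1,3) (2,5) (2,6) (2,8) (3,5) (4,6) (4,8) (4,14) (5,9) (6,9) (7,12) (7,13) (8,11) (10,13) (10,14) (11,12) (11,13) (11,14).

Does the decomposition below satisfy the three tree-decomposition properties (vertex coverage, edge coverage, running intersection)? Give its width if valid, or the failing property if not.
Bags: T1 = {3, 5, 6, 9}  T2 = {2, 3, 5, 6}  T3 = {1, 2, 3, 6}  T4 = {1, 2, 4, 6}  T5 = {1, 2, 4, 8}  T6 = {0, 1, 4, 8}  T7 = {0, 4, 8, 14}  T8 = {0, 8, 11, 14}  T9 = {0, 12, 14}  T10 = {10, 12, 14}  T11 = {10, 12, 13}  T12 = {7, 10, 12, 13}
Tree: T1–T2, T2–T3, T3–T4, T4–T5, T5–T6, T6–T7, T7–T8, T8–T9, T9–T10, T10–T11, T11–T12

A tree decomposition must satisfy three properties: every vertex lies in some bag; for every edge, both endpoints lie together in some bag; and for every vertex, the bags containing it form a connected subtree. Here edge (11,12) lies in no bag, so the decomposition is invalid.

No — edge (11,12) lies in no bag.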